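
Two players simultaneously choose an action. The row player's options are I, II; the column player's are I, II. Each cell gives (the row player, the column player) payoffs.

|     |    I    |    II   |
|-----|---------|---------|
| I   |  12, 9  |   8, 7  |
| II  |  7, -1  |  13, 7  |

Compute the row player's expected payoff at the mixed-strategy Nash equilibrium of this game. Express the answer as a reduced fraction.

The column player mixes with probability q on I, chosen so the row player is indifferent: 12q + 8(1−q) = 7q + 13(1−q) gives q = 1/2.
The row player's expected payoff (from either row, since indifferent) is 12·1/2 + 8·1/2 = 10.

10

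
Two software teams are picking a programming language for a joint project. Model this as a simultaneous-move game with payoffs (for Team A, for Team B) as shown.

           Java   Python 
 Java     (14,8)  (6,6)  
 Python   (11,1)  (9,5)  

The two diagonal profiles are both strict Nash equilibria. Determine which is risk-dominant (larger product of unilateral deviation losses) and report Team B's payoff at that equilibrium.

At both Java: Team A loses 14 − 11 = 3 by deviating; Team B loses 8 − 6 = 2. Product = 3·2 = 6.
At both Python: Team A loses 9 − 6 = 3 by deviating; Team B loses 5 − 1 = 4. Product = 3·4 = 12.
12 > 6, so both Python is risk-dominant. Team B's payoff there is 5.

5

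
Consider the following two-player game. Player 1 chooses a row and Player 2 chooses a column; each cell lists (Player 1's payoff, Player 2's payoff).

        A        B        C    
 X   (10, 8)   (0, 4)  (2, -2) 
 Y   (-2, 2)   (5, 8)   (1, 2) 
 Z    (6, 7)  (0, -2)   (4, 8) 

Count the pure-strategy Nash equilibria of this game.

3

(X, A): Player 1 gets 10 (best alternative 6); Player 2 gets 8 (best alternative 4). Neither deviates — NE.
(Y, B): Player 1 gets 5 (best alternative 0); Player 2 gets 8 (best alternative 2). Neither deviates — NE.
(Z, C): Player 1 gets 4 (best alternative 2); Player 2 gets 8 (best alternative 7). Neither deviates — NE.
(Y, C) is not a NE: Player 1 would switch to Z (4 > 1).
No other cell survives both best-response checks, so there are 3 pure NE.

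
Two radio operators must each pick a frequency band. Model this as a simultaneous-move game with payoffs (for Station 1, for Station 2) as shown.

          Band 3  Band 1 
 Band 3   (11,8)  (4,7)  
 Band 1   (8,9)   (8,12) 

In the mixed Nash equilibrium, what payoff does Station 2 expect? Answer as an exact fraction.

Station 1 mixes with probability p on Band 3, chosen so Station 2 is indifferent: 8p + 9(1−p) = 7p + 12(1−p) gives p = 3/4.
Station 2's expected payoff is 8·3/4 + 9·1/4 = 33/4.

33/4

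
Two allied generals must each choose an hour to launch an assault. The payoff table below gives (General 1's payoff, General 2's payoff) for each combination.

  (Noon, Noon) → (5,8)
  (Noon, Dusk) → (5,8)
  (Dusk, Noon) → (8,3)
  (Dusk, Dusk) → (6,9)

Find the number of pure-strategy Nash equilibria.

1

Both Dusk: General 1 gets 6 (best alternative 5); General 2 gets 9 (best alternative 3). Neither deviates — NE.
Both Noon is not a NE: General 1 would switch to Dusk (8 > 5).
No other cell survives both best-response checks, so there is 1 pure NE.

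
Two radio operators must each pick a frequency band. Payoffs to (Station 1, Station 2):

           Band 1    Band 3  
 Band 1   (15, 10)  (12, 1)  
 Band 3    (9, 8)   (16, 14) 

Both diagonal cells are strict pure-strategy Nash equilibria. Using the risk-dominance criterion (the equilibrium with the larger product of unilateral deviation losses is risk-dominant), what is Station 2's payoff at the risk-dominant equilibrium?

At both Band 1: Station 1 loses 15 − 9 = 6 by deviating; Station 2 loses 10 − 1 = 9. Product = 6·9 = 54.
At both Band 3: Station 1 loses 16 − 12 = 4 by deviating; Station 2 loses 14 − 8 = 6. Product = 4·6 = 24.
54 > 24, so both Band 1 is risk-dominant. Station 2's payoff there is 10.

10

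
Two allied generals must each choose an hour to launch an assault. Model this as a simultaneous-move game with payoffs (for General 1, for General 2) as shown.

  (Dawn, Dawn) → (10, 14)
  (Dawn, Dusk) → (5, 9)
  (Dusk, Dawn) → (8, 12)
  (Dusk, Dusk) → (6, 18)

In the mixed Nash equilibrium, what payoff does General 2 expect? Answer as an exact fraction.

144/11

General 1 mixes with probability p on Dawn, chosen so General 2 is indifferent: 14p + 12(1−p) = 9p + 18(1−p) gives p = 6/11.
General 2's expected payoff is 14·6/11 + 12·5/11 = 144/11.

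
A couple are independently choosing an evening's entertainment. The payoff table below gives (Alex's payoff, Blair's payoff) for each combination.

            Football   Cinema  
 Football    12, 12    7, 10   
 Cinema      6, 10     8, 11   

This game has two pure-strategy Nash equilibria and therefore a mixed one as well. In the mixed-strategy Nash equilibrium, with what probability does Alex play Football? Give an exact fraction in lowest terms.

Alex's mix p on Football must make Blair indifferent between Football and Cinema.
Blair's payoff from Football: 12p + 10(1−p). From Cinema: 10p + 11(1−p).
Set equal: 2p = 1(1−p) → p = 1/3.

1/3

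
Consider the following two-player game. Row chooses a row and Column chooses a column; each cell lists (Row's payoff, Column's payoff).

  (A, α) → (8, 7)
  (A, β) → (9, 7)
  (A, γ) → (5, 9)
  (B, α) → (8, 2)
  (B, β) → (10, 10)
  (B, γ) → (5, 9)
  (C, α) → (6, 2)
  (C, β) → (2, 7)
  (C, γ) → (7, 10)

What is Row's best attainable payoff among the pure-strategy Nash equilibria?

10

(B, β) is a pure NE (Row: 10 ≥ 9; Column: 10 ≥ 9). Row gets 10.
(C, γ) is a pure NE (Row: 7 ≥ 5; Column: 10 ≥ 7). Row gets 7.
Every other cell has a profitable deviation for at least one player. Highest of {10, 7} is 10.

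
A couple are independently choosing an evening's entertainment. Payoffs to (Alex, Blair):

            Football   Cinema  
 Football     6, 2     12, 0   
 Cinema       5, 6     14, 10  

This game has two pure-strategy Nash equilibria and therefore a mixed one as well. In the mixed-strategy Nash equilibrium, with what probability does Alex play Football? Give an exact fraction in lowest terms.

Alex's mix p on Football must make Blair indifferent between Football and Cinema.
Blair's payoff from Football: 2p + 6(1−p). From Cinema: 0p + 10(1−p).
Set equal: 2p = 4(1−p) → p = 4/6 = 2/3.

2/3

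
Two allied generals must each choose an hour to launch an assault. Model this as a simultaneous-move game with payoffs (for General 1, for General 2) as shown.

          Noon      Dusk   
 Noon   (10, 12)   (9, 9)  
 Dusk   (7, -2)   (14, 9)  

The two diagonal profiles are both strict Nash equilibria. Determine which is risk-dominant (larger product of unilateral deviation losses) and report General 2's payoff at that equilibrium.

At both Noon: General 1 loses 10 − 7 = 3 by deviating; General 2 loses 12 − 9 = 3. Product = 3·3 = 9.
At both Dusk: General 1 loses 14 − 9 = 5 by deviating; General 2 loses 9 − (-2) = 11. Product = 5·11 = 55.
55 > 9, so both Dusk is risk-dominant. General 2's payoff there is 9.

9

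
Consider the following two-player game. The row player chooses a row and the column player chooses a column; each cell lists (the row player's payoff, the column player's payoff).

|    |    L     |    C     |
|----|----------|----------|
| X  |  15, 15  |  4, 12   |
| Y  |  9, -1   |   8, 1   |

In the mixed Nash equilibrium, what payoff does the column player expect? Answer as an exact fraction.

The row player mixes with probability p on X, chosen so the column player is indifferent: 15p + (-1)(1−p) = 12p + 1(1−p) gives p = 2/5.
The column player's expected payoff is 15·2/5 + (-1)·3/5 = 27/5.

27/5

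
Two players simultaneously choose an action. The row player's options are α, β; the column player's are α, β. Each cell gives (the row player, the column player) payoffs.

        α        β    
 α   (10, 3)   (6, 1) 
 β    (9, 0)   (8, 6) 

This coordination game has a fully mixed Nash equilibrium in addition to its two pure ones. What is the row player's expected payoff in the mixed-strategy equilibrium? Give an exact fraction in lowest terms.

26/3

The column player mixes with probability q on α, chosen so the row player is indifferent: 10q + 6(1−q) = 9q + 8(1−q) gives q = 2/3.
The row player's expected payoff (from either row, since indifferent) is 10·2/3 + 6·1/3 = 26/3.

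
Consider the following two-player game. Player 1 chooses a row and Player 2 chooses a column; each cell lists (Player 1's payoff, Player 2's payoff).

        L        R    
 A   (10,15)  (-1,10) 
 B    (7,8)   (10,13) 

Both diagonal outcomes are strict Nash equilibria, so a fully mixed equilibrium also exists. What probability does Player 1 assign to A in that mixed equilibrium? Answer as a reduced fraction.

Player 1's mix p on A must make Player 2 indifferent between L and R.
Player 2's payoff from L: 15p + 8(1−p). From R: 10p + 13(1−p).
Set equal: 5p = 5(1−p) → p = 5/10 = 1/2.

1/2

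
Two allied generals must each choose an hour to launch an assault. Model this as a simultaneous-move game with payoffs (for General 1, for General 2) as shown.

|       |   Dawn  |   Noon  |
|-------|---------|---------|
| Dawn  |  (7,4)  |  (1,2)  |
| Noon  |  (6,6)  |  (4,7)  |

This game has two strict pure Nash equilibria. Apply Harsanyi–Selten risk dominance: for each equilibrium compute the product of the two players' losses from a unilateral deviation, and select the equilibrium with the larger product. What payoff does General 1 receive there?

4

At both Dawn: General 1 loses 7 − 6 = 1 by deviating; General 2 loses 4 − 2 = 2. Product = 1·2 = 2.
At both Noon: General 1 loses 4 − 1 = 3 by deviating; General 2 loses 7 − 6 = 1. Product = 3·1 = 3.
3 > 2, so both Noon is risk-dominant. General 1's payoff there is 4.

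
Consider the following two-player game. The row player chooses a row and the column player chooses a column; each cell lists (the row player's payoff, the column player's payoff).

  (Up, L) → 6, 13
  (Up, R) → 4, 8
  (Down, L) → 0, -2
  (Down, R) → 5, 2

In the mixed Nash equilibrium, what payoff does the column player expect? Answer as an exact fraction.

The row player mixes with probability p on Up, chosen so the column player is indifferent: 13p + (-2)(1−p) = 8p + 2(1−p) gives p = 4/9.
The column player's expected payoff is 13·4/9 + (-2)·5/9 = 14/3.

14/3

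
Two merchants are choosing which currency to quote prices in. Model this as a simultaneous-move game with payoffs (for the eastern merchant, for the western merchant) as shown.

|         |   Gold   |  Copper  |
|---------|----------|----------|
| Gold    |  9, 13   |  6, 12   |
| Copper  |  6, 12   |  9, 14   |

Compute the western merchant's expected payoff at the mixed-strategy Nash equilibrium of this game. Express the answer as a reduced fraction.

38/3

The eastern merchant mixes with probability p on Gold, chosen so the western merchant is indifferent: 13p + 12(1−p) = 12p + 14(1−p) gives p = 2/3.
The western merchant's expected payoff is 13·2/3 + 12·1/3 = 38/3.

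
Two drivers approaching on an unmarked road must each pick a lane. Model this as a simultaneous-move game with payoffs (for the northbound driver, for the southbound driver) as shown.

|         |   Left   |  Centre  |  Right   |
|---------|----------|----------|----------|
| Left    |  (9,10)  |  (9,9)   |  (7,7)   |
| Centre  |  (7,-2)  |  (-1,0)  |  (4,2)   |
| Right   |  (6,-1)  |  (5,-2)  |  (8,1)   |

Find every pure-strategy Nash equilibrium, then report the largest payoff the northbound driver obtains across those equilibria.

9

Both Left is a pure NE (the northbound driver: 9 ≥ 7; the southbound driver: 10 ≥ 9). The northbound driver gets 9.
Both Right is a pure NE (the northbound driver: 8 ≥ 7; the southbound driver: 1 ≥ -1). The northbound driver gets 8.
Every other cell has a profitable deviation for at least one player. Highest of {9, 8} is 9.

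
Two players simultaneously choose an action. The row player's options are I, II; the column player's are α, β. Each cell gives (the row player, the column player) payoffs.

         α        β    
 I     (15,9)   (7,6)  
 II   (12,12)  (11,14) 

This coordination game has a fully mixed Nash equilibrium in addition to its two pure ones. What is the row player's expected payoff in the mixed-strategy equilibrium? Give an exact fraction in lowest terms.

81/7

The column player mixes with probability q on α, chosen so the row player is indifferent: 15q + 7(1−q) = 12q + 11(1−q) gives q = 4/7.
The row player's expected payoff (from either row, since indifferent) is 15·4/7 + 7·3/7 = 81/7.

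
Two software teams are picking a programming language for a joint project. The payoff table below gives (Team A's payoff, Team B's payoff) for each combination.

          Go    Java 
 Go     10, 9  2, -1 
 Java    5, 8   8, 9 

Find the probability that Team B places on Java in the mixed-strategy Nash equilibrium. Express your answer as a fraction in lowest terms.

5/11

Team B's mix q on Go must make Team A indifferent between Go and Java.
Team A's payoff from Go: 10q + 2(1−q). From Java: 5q + 8(1−q).
Set equal: 5q = 6(1−q) → q = 6/11.
Probability on Java is 1 − 6/11 = 5/11.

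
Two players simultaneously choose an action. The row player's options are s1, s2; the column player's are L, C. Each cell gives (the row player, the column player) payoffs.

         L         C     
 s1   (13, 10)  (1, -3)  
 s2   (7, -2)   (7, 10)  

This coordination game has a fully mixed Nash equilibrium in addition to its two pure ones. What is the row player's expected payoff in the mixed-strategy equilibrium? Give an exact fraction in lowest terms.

The column player mixes with probability q on L, chosen so the row player is indifferent: 13q + 1(1−q) = 7q + 7(1−q) gives q = 1/2.
The row player's expected payoff (from either row, since indifferent) is 13·1/2 + 1·1/2 = 7.

7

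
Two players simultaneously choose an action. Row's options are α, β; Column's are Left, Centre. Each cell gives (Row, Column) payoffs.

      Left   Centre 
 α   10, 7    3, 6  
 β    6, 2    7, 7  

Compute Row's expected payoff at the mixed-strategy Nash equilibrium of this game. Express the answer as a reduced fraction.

Column mixes with probability q on Left, chosen so Row is indifferent: 10q + 3(1−q) = 6q + 7(1−q) gives q = 1/2.
Row's expected payoff (from either row, since indifferent) is 10·1/2 + 3·1/2 = 13/2.

13/2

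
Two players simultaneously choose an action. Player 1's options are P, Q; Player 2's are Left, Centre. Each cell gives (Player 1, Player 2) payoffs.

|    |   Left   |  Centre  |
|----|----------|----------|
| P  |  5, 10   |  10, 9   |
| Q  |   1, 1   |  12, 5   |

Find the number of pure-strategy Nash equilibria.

(P, Left): Player 1 gets 5 (best alternative 1); Player 2 gets 10 (best alternative 9). Neither deviates — NE.
(Q, Centre): Player 1 gets 12 (best alternative 10); Player 2 gets 5 (best alternative 1). Neither deviates — NE.
(Q, Left) is not a NE: Player 1 would switch to P (5 > 1).
No other cell survives both best-response checks, so there are 2 pure NE.

2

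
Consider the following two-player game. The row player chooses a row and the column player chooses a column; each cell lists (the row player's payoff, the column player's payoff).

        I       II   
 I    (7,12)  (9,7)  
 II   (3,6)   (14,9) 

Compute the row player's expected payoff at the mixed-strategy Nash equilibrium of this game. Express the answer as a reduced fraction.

71/9

The column player mixes with probability q on I, chosen so the row player is indifferent: 7q + 9(1−q) = 3q + 14(1−q) gives q = 5/9.
The row player's expected payoff (from either row, since indifferent) is 7·5/9 + 9·4/9 = 71/9.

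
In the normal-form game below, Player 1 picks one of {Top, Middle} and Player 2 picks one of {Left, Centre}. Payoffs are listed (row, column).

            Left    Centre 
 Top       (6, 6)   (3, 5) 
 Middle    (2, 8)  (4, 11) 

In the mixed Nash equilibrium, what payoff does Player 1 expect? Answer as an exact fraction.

Player 2 mixes with probability q on Left, chosen so Player 1 is indifferent: 6q + 3(1−q) = 2q + 4(1−q) gives q = 1/5.
Player 1's expected payoff (from either row, since indifferent) is 6·1/5 + 3·4/5 = 18/5.

18/5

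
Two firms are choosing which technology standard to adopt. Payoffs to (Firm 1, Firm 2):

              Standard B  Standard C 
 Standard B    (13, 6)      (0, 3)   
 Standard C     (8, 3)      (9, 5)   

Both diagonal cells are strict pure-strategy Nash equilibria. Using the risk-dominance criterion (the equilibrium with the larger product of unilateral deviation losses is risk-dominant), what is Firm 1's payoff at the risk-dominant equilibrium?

9

At both Standard B: Firm 1 loses 13 − 8 = 5 by deviating; Firm 2 loses 6 − 3 = 3. Product = 5·3 = 15.
At both Standard C: Firm 1 loses 9 − 0 = 9 by deviating; Firm 2 loses 5 − 3 = 2. Product = 9·2 = 18.
18 > 15, so both Standard C is risk-dominant. Firm 1's payoff there is 9.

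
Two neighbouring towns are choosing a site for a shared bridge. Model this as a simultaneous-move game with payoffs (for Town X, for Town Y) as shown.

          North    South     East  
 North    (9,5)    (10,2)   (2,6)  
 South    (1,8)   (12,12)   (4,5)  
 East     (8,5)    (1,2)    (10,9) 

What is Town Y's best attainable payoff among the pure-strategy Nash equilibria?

12

Both South is a pure NE (Town X: 12 ≥ 10; Town Y: 12 ≥ 8). Town Y gets 12.
Both East is a pure NE (Town X: 10 ≥ 4; Town Y: 9 ≥ 5). Town Y gets 9.
Every other cell has a profitable deviation for at least one player. Highest of {12, 9} is 12.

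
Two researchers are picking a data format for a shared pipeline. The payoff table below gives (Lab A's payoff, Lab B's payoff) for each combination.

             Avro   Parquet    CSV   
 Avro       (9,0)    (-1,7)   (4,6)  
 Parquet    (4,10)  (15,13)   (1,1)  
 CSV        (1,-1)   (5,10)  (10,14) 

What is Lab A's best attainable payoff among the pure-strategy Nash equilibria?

15

Both Parquet is a pure NE (Lab A: 15 ≥ 5; Lab B: 13 ≥ 10). Lab A gets 15.
Both CSV is a pure NE (Lab A: 10 ≥ 4; Lab B: 14 ≥ 10). Lab A gets 10.
Every other cell has a profitable deviation for at least one player. Highest of {15, 10} is 15.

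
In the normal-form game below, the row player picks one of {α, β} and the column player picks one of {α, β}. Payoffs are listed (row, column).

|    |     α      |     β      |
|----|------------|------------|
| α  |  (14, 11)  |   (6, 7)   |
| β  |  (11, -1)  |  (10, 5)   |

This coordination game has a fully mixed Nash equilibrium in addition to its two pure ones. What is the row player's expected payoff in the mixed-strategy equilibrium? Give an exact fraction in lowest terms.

The column player mixes with probability q on α, chosen so the row player is indifferent: 14q + 6(1−q) = 11q + 10(1−q) gives q = 4/7.
The row player's expected payoff (from either row, since indifferent) is 14·4/7 + 6·3/7 = 74/7.

74/7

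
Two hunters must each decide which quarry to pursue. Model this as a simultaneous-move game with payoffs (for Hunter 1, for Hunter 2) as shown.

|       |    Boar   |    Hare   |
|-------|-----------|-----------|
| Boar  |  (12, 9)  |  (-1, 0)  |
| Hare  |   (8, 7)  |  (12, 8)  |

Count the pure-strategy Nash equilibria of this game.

Both Boar: Hunter 1 gets 12 (best alternative 8); Hunter 2 gets 9 (best alternative 0). Neither deviates — NE.
Both Hare: Hunter 1 gets 12 (best alternative -1); Hunter 2 gets 8 (best alternative 7). Neither deviates — NE.
(Boar, Hare) is not a NE: Hunter 1 would switch to Hare (12 > -1).
No other cell survives both best-response checks, so there are 2 pure NE.

2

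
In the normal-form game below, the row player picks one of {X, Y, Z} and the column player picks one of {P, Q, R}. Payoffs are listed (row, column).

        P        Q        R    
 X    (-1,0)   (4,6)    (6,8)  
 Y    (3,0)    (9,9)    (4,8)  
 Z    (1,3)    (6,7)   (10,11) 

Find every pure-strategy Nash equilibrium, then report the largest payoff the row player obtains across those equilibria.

(Y, Q) is a pure NE (the row player: 9 ≥ 6; the column player: 9 ≥ 8). The row player gets 9.
(Z, R) is a pure NE (the row player: 10 ≥ 6; the column player: 11 ≥ 7). The row player gets 10.
Every other cell has a profitable deviation for at least one player. Highest of {9, 10} is 10.

10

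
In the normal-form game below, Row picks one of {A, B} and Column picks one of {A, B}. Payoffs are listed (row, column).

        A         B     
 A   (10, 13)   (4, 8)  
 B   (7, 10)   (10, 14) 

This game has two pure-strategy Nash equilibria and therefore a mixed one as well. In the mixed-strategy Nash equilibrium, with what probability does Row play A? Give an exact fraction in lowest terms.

4/9

Row's mix p on A must make Column indifferent between A and B.
Column's payoff from A: 13p + 10(1−p). From B: 8p + 14(1−p).
Set equal: 5p = 4(1−p) → p = 4/9.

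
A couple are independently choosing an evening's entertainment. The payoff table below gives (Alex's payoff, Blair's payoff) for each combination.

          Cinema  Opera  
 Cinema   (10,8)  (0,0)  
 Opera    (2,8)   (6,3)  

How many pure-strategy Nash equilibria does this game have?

Both Cinema: Alex gets 10 (best alternative 2); Blair gets 8 (best alternative 0). Neither deviates — NE.
Both Opera is not a NE: Blair would switch to Cinema (8 > 3).
No other cell survives both best-response checks, so there is 1 pure NE.

1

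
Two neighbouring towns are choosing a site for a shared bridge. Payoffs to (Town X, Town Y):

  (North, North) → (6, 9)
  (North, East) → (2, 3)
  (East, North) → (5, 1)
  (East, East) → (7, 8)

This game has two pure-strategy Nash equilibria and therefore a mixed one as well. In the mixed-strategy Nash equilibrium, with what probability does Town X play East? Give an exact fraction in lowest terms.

6/13

Town X's mix p on North must make Town Y indifferent between North and East.
Town Y's payoff from North: 9p + 1(1−p). From East: 3p + 8(1−p).
Set equal: 6p = 7(1−p) → p = 7/13.
Probability on East is 1 − 7/13 = 6/13.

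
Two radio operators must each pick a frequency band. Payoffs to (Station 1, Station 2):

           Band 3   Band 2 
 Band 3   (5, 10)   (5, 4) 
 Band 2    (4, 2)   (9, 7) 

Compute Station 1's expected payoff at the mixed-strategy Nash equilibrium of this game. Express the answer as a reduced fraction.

5

Station 2 mixes with probability q on Band 3, chosen so Station 1 is indifferent: 5q + 5(1−q) = 4q + 9(1−q) gives q = 4/5.
Station 1's expected payoff (from either row, since indifferent) is 5·4/5 + 5·1/5 = 5.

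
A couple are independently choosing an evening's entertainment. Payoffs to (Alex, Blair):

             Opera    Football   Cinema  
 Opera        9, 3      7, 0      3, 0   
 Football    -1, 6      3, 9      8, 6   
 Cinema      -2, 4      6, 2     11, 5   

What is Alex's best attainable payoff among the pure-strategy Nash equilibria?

Both Opera is a pure NE (Alex: 9 ≥ -1; Blair: 3 ≥ 0). Alex gets 9.
Both Cinema is a pure NE (Alex: 11 ≥ 8; Blair: 5 ≥ 4). Alex gets 11.
Every other cell has a profitable deviation for at least one player. Highest of {9, 11} is 11.

11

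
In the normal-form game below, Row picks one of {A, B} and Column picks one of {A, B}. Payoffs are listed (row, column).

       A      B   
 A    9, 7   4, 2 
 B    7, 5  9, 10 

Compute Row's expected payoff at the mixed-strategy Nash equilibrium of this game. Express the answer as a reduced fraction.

53/7

Column mixes with probability q on A, chosen so Row is indifferent: 9q + 4(1−q) = 7q + 9(1−q) gives q = 5/7.
Row's expected payoff (from either row, since indifferent) is 9·5/7 + 4·2/7 = 53/7.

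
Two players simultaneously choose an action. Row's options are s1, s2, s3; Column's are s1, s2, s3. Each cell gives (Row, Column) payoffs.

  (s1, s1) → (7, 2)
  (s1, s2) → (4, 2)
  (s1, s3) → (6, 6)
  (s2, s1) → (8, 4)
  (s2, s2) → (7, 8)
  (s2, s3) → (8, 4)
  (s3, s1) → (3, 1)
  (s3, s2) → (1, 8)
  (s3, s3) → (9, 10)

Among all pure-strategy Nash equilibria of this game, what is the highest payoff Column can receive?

10

Both s2 is a pure NE (Row: 7 ≥ 4; Column: 8 ≥ 4). Column gets 8.
Both s3 is a pure NE (Row: 9 ≥ 8; Column: 10 ≥ 8). Column gets 10.
Every other cell has a profitable deviation for at least one player. Highest of {8, 10} is 10.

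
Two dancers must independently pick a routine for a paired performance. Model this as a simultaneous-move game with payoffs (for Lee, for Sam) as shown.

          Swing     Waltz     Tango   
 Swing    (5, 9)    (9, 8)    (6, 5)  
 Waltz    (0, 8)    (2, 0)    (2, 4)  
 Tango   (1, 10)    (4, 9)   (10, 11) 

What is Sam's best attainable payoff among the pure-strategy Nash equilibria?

Both Swing is a pure NE (Lee: 5 ≥ 1; Sam: 9 ≥ 8). Sam gets 9.
Both Tango is a pure NE (Lee: 10 ≥ 6; Sam: 11 ≥ 10). Sam gets 11.
Every other cell has a profitable deviation for at least one player. Highest of {9, 11} is 11.

11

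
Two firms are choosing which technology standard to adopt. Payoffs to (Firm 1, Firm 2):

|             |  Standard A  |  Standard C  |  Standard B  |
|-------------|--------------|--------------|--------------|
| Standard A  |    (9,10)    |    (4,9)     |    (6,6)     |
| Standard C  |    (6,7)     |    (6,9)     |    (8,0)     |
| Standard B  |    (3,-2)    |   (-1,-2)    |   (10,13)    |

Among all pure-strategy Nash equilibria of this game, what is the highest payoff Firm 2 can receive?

Both Standard A is a pure NE (Firm 1: 9 ≥ 6; Firm 2: 10 ≥ 9). Firm 2 gets 10.
Both Standard C is a pure NE (Firm 1: 6 ≥ 4; Firm 2: 9 ≥ 7). Firm 2 gets 9.
Both Standard B is a pure NE (Firm 1: 10 ≥ 8; Firm 2: 13 ≥ -2). Firm 2 gets 13.
Every other cell has a profitable deviation for at least one player. Highest of {10, 9, 13} is 13.

13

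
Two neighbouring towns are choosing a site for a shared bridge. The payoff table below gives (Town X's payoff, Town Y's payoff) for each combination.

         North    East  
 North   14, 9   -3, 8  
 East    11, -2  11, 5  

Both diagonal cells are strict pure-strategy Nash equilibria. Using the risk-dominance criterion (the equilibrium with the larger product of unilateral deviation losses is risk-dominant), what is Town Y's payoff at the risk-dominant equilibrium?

5

At both North: Town X loses 14 − 11 = 3 by deviating; Town Y loses 9 − 8 = 1. Product = 3·1 = 3.
At both East: Town X loses 11 − (-3) = 14 by deviating; Town Y loses 5 − (-2) = 7. Product = 14·7 = 98.
98 > 3, so both East is risk-dominant. Town Y's payoff there is 5.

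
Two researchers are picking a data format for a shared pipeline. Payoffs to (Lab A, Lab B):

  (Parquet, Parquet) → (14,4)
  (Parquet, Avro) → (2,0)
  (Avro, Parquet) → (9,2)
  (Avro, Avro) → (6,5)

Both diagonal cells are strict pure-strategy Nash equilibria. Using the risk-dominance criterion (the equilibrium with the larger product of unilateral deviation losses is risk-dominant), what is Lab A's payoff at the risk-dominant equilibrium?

14

At both Parquet: Lab A loses 14 − 9 = 5 by deviating; Lab B loses 4 − 0 = 4. Product = 5·4 = 20.
At both Avro: Lab A loses 6 − 2 = 4 by deviating; Lab B loses 5 − 2 = 3. Product = 4·3 = 12.
20 > 12, so both Parquet is risk-dominant. Lab A's payoff there is 14.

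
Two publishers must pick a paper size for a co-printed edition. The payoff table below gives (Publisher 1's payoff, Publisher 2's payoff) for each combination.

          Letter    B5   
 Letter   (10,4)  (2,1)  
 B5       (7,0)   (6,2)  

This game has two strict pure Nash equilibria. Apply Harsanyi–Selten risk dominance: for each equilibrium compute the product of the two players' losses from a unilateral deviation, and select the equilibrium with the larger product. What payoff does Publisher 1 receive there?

At both Letter: Publisher 1 loses 10 − 7 = 3 by deviating; Publisher 2 loses 4 − 1 = 3. Product = 3·3 = 9.
At both B5: Publisher 1 loses 6 − 2 = 4 by deviating; Publisher 2 loses 2 − 0 = 2. Product = 4·2 = 8.
9 > 8, so both Letter is risk-dominant. Publisher 1's payoff there is 10.

10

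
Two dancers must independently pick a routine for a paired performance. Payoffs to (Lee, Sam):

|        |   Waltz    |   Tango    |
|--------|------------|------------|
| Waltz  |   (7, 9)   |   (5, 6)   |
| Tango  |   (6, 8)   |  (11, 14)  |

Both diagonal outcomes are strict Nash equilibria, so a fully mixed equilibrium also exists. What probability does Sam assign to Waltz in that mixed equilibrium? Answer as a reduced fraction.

6/7

Sam's mix q on Waltz must make Lee indifferent between Waltz and Tango.
Lee's payoff from Waltz: 7q + 5(1−q). From Tango: 6q + 11(1−q).
Set equal: 1q = 6(1−q) → q = 6/7.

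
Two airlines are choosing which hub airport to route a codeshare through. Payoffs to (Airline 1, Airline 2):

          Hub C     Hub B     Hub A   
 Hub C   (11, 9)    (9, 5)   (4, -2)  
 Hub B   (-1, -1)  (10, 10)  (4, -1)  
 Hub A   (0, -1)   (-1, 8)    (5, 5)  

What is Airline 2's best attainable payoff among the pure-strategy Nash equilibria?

10

Both Hub C is a pure NE (Airline 1: 11 ≥ 0; Airline 2: 9 ≥ 5). Airline 2 gets 9.
Both Hub B is a pure NE (Airline 1: 10 ≥ 9; Airline 2: 10 ≥ -1). Airline 2 gets 10.
Every other cell has a profitable deviation for at least one player. Highest of {9, 10} is 10.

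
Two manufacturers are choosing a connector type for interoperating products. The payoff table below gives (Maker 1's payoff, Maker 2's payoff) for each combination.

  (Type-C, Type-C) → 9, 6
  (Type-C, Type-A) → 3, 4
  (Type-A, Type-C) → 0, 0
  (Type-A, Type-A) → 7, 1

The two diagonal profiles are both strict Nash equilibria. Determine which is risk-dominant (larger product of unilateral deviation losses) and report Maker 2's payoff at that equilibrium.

At both Type-C: Maker 1 loses 9 − 0 = 9 by deviating; Maker 2 loses 6 − 4 = 2. Product = 9·2 = 18.
At both Type-A: Maker 1 loses 7 − 3 = 4 by deviating; Maker 2 loses 1 − 0 = 1. Product = 4·1 = 4.
18 > 4, so both Type-C is risk-dominant. Maker 2's payoff there is 6.

6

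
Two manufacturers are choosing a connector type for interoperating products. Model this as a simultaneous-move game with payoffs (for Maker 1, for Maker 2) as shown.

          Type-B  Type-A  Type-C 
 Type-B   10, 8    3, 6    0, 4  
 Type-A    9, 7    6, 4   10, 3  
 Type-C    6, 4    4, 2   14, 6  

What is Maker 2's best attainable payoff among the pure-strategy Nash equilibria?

Both Type-B is a pure NE (Maker 1: 10 ≥ 9; Maker 2: 8 ≥ 6). Maker 2 gets 8.
Both Type-C is a pure NE (Maker 1: 14 ≥ 10; Maker 2: 6 ≥ 4). Maker 2 gets 6.
Every other cell has a profitable deviation for at least one player. Highest of {8, 6} is 8.

8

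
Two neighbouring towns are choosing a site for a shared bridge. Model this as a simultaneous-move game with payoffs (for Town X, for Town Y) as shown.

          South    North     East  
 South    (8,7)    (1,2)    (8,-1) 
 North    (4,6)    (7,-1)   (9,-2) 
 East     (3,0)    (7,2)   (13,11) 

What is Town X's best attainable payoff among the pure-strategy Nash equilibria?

Both South is a pure NE (Town X: 8 ≥ 4; Town Y: 7 ≥ 2). Town X gets 8.
Both East is a pure NE (Town X: 13 ≥ 9; Town Y: 11 ≥ 2). Town X gets 13.
Every other cell has a profitable deviation for at least one player. Highest of {8, 13} is 13.

13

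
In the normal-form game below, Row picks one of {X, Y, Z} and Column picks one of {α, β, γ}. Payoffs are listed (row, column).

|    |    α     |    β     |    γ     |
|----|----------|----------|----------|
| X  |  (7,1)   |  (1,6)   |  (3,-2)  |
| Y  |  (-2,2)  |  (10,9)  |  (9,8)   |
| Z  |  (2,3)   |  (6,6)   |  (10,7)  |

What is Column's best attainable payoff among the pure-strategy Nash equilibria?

(Y, β) is a pure NE (Row: 10 ≥ 6; Column: 9 ≥ 8). Column gets 9.
(Z, γ) is a pure NE (Row: 10 ≥ 9; Column: 7 ≥ 6). Column gets 7.
Every other cell has a profitable deviation for at least one player. Highest of {9, 7} is 9.

9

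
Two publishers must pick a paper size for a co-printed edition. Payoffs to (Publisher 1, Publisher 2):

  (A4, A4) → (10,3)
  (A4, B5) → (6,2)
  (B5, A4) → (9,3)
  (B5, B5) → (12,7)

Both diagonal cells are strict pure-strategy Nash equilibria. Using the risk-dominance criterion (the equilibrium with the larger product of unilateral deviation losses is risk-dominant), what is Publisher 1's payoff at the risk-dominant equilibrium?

At both A4: Publisher 1 loses 10 − 9 = 1 by deviating; Publisher 2 loses 3 − 2 = 1. Product = 1·1 = 1.
At both B5: Publisher 1 loses 12 − 6 = 6 by deviating; Publisher 2 loses 7 − 3 = 4. Product = 6·4 = 24.
24 > 1, so both B5 is risk-dominant. Publisher 1's payoff there is 12.

12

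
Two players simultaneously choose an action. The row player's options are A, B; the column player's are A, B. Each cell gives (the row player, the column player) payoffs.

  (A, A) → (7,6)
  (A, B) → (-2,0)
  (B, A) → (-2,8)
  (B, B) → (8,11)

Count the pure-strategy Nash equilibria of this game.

Both A: the row player gets 7 (best alternative -2); the column player gets 6 (best alternative 0). Neither deviates — NE.
Both B: the row player gets 8 (best alternative -2); the column player gets 11 (best alternative 8). Neither deviates — NE.
(B, A) is not a NE: the row player would switch to A (7 > -2).
No other cell survives both best-response checks, so there are 2 pure NE.

2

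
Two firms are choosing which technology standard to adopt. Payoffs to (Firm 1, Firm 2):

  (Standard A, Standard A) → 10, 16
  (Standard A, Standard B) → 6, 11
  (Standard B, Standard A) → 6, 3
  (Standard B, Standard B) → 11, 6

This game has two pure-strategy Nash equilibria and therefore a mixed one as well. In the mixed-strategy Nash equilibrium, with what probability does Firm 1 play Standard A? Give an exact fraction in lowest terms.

Firm 1's mix p on Standard A must make Firm 2 indifferent between Standard A and Standard B.
Firm 2's payoff from Standard A: 16p + 3(1−p). From Standard B: 11p + 6(1−p).
Set equal: 5p = 3(1−p) → p = 3/8.

3/8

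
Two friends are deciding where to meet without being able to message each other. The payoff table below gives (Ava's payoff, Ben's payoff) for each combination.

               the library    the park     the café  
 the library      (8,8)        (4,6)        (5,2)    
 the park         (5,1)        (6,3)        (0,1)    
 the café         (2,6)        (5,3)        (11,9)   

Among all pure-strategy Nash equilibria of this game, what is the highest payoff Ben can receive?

Both the library is a pure NE (Ava: 8 ≥ 5; Ben: 8 ≥ 6). Ben gets 8.
Both the park is a pure NE (Ava: 6 ≥ 5; Ben: 3 ≥ 1). Ben gets 3.
Both the café is a pure NE (Ava: 11 ≥ 5; Ben: 9 ≥ 6). Ben gets 9.
Every other cell has a profitable deviation for at least one player. Highest of {8, 3, 9} is 9.

9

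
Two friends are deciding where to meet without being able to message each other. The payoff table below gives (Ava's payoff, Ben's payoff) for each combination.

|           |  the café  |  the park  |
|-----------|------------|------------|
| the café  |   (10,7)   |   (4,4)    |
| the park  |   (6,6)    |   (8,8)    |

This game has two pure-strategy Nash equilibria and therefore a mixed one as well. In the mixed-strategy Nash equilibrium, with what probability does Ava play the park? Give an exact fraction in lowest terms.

3/5

Ava's mix p on the café must make Ben indifferent between the café and the park.
Ben's payoff from the café: 7p + 6(1−p). From the park: 4p + 8(1−p).
Set equal: 3p = 2(1−p) → p = 2/5.
Probability on the park is 1 − 2/5 = 3/5.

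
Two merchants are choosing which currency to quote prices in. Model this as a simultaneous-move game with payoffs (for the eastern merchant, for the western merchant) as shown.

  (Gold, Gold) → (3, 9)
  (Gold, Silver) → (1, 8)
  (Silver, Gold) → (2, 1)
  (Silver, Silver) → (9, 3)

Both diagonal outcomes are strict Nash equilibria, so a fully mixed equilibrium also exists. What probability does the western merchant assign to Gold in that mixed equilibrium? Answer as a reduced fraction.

8/9

The western merchant's mix q on Gold must make the eastern merchant indifferent between Gold and Silver.
The eastern merchant's payoff from Gold: 3q + 1(1−q). From Silver: 2q + 9(1−q).
Set equal: 1q = 8(1−q) → q = 8/9.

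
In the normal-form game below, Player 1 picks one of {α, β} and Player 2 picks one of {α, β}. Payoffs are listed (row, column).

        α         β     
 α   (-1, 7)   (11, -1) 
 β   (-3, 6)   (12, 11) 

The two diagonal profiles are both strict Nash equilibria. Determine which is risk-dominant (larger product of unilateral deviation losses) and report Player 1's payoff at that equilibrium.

-1

At both α: Player 1 loses -1 − (-3) = 2 by deviating; Player 2 loses 7 − (-1) = 8. Product = 2·8 = 16.
At both β: Player 1 loses 12 − 11 = 1 by deviating; Player 2 loses 11 − 6 = 5. Product = 1·5 = 5.
16 > 5, so both α is risk-dominant. Player 1's payoff there is -1.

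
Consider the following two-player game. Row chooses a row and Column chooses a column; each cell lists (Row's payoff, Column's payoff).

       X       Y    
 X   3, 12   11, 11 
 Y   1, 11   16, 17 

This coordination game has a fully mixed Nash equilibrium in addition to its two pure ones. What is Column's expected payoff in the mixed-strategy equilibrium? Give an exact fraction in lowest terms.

Row mixes with probability p on X, chosen so Column is indifferent: 12p + 11(1−p) = 11p + 17(1−p) gives p = 6/7.
Column's expected payoff is 12·6/7 + 11·1/7 = 83/7.

83/7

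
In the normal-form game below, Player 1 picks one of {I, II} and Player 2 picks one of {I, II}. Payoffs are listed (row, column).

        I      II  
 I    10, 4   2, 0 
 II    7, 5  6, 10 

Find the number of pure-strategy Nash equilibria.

2

Both I: Player 1 gets 10 (best alternative 7); Player 2 gets 4 (best alternative 0). Neither deviates — NE.
Both II: Player 1 gets 6 (best alternative 2); Player 2 gets 10 (best alternative 5). Neither deviates — NE.
(I, II) is not a NE: Player 1 would switch to II (6 > 2).
No other cell survives both best-response checks, so there are 2 pure NE.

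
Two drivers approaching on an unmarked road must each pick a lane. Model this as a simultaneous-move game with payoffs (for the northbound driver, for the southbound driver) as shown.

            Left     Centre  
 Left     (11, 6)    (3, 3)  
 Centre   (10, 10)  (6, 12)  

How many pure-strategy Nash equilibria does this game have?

Both Left: the northbound driver gets 11 (best alternative 10); the southbound driver gets 6 (best alternative 3). Neither deviates — NE.
Both Centre: the northbound driver gets 6 (best alternative 3); the southbound driver gets 12 (best alternative 10). Neither deviates — NE.
(Left, Centre) is not a NE: the northbound driver would switch to Centre (6 > 3).
No other cell survives both best-response checks, so there are 2 pure NE.

2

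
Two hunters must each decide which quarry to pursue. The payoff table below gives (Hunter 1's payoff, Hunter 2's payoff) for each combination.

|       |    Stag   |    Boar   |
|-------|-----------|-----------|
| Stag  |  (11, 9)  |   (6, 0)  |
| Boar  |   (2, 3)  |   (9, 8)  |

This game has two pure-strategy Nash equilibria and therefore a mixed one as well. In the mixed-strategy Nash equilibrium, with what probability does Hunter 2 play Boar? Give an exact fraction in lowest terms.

3/4

Hunter 2's mix q on Stag must make Hunter 1 indifferent between Stag and Boar.
Hunter 1's payoff from Stag: 11q + 6(1−q). From Boar: 2q + 9(1−q).
Set equal: 9q = 3(1−q) → q = 3/12 = 1/4.
Probability on Boar is 1 − 1/4 = 3/4.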